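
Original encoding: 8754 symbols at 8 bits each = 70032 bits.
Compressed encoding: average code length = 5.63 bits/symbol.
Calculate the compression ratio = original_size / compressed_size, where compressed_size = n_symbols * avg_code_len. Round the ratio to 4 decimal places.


original_size = n_symbols * orig_bits = 8754 * 8 = 70032 bits
compressed_size = n_symbols * avg_code_len = 8754 * 5.63 = 49285.02 bits
ratio = original_size / compressed_size = 70032 / 49285.02 = 1.421

Compression ratio = 1.421


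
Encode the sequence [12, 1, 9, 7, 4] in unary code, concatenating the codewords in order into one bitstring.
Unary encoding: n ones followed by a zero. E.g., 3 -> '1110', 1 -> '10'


Encode each number as n ones followed by a terminating 0:
  12 -> 1111111111110 (13 bits)
  1 -> 10 (2 bits)
  9 -> 1111111110 (10 bits)
  7 -> 11111110 (8 bits)
  4 -> 11110 (5 bits)
Total length = 13 + 2 + 10 + 8 + 5 = 38 bits.

Unary([12, 1, 9, 7, 4]) = 11111111111101011111111101111111011110 (38 bits)


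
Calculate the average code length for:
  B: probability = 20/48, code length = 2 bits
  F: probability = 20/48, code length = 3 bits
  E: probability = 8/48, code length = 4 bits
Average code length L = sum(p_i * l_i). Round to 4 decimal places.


Weighted contributions p_i * l_i:
  B: (20/48) * 2 = 40/48
  F: (20/48) * 3 = 60/48
  E: (8/48) * 4 = 32/48
Sum = (40 + 60 + 32)/48 = 132/48

L = 132/48 = 2.7500 bits/symbol


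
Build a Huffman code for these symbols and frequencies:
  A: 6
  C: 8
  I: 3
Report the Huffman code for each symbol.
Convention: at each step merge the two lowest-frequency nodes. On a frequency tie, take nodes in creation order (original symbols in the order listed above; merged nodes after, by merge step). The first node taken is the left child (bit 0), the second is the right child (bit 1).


Huffman tree construction:
Step 1: Merge I(3) + A(6) = 9
Step 2: Merge C(8) + (I+A)(9) = 17
Read each symbol's code off the tree from the root (left child = 0, right child = 1).

Codes:
  A: 11 (length 2)
  C: 0 (length 1)
  I: 10 (length 2)
Average code length: 26/17 = 1.5294 bits/symbol


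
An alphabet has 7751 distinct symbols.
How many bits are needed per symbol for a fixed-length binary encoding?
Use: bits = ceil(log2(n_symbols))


log2(7751) = 12.9202
Bracket: 2^12 = 4096 < 7751 <= 2^13 = 8192
So ceil(log2(7751)) = 13

bits = ceil(log2(7751)) = ceil(12.9202) = 13 bits


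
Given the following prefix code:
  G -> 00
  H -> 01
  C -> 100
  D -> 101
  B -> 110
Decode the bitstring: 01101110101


Decoding step by step:
Bits 01 -> H
Bits 101 -> D
Bits 110 -> B
Bits 101 -> D


Decoded message: HDBD


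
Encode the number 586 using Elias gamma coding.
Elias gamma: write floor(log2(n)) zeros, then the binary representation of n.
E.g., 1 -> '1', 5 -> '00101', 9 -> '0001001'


num_bits = floor(log2(586)) + 1 = 10
leading_zeros = num_bits - 1 = 9
binary(586) = 1001001010

Elias gamma(586) = '000000000' + '1001001010' = 0000000001001001010 (19 bits)


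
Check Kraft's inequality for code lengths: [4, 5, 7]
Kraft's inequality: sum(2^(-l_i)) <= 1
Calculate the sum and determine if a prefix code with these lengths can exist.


Sum = 2^(-4) + 2^(-5) + 2^(-7)
    = 0.0625 + 0.03125 + 0.0078125
    = 13/128 = 0.1015625
Since 0.1015625 <= 1, Kraft's inequality IS satisfied.
A prefix code with these lengths CAN exist.

Kraft sum = 0.1015625. Satisfied.


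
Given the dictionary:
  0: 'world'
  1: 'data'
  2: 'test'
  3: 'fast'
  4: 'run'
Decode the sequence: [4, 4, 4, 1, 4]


Look up each index in the dictionary:
  4 -> 'run'
  4 -> 'run'
  4 -> 'run'
  1 -> 'data'
  4 -> 'run'

Decoded: "run run run data run"


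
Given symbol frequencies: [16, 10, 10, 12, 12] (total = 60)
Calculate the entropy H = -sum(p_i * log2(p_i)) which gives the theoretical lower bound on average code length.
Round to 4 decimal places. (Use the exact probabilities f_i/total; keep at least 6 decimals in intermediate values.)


Per-symbol terms -p_i * log2(p_i) with p_i = f_i/60:
  p = 16/60 = 0.266667: log2(p) = -1.906891, -p*log2(p) = 0.508504
  p = 10/60 = 0.166667: log2(p) = -2.584963, -p*log2(p) = 0.430827
  p = 10/60 = 0.166667: log2(p) = -2.584963, -p*log2(p) = 0.430827
  p = 12/60 = 0.200000: log2(p) = -2.321928, -p*log2(p) = 0.464386
  p = 12/60 = 0.200000: log2(p) = -2.321928, -p*log2(p) = 0.464386
H = 0.508504 + 0.430827 + 0.430827 + 0.464386 + 0.464386 = 2.298930

H = 2.2989 bits/symbol


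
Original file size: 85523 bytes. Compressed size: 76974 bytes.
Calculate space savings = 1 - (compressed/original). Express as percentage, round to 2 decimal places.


ratio = compressed/original = 76974/85523 = 0.900039
savings = 1 - ratio = 1 - 0.900039 = 0.099961
as a percentage: 0.099961 * 100 = 10.0%

Space savings = 1 - 76974/85523 = 10.0%


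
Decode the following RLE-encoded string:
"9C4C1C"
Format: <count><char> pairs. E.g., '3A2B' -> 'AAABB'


Expanding each <count><char> pair:
  9C -> 'CCCCCCCCC'
  4C -> 'CCCC'
  1C -> 'C'

Decoded = CCCCCCCCCCCCCC


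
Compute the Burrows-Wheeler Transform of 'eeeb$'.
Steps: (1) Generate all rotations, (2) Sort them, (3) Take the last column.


Rotations (sorted):
  0: $eeeb -> last char: b
  1: b$eee -> last char: e
  2: eb$ee -> last char: e
  3: eeb$e -> last char: e
  4: eeeb$ -> last char: $


BWT = beee$


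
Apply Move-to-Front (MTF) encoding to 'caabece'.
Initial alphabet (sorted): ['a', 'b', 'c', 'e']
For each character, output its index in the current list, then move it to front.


MTF encoding:
'c': index 2 in ['a', 'b', 'c', 'e'] -> ['c', 'a', 'b', 'e']
'a': index 1 in ['c', 'a', 'b', 'e'] -> ['a', 'c', 'b', 'e']
'a': index 0 in ['a', 'c', 'b', 'e'] -> ['a', 'c', 'b', 'e']
'b': index 2 in ['a', 'c', 'b', 'e'] -> ['b', 'a', 'c', 'e']
'e': index 3 in ['b', 'a', 'c', 'e'] -> ['e', 'b', 'a', 'c']
'c': index 3 in ['e', 'b', 'a', 'c'] -> ['c', 'e', 'b', 'a']
'e': index 1 in ['c', 'e', 'b', 'a'] -> ['e', 'c', 'b', 'a']


Output: [2, 1, 0, 2, 3, 3, 1]


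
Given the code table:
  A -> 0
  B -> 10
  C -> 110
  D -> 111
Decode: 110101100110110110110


Decoding:
110 -> C
10 -> B
110 -> C
0 -> A
110 -> C
110 -> C
110 -> C
110 -> C


Result: CBCACCCC


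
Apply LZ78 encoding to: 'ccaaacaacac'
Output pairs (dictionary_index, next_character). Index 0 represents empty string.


LZ78 encoding steps:
Dictionary: {0: ''}
Step 1: w='' (idx 0), next='c' -> output (0, 'c'), add 'c' as idx 1
Step 2: w='c' (idx 1), next='a' -> output (1, 'a'), add 'ca' as idx 2
Step 3: w='' (idx 0), next='a' -> output (0, 'a'), add 'a' as idx 3
Step 4: w='a' (idx 3), next='c' -> output (3, 'c'), add 'ac' as idx 4
Step 5: w='a' (idx 3), next='a' -> output (3, 'a'), add 'aa' as idx 5
Step 6: w='ca' (idx 2), next='c' -> output (2, 'c'), add 'cac' as idx 6


Encoded: [(0, 'c'), (1, 'a'), (0, 'a'), (3, 'c'), (3, 'a'), (2, 'c')]


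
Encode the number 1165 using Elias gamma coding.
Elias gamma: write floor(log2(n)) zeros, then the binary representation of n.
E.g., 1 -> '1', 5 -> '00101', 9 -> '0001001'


num_bits = floor(log2(1165)) + 1 = 11
leading_zeros = num_bits - 1 = 10
binary(1165) = 10010001101

Elias gamma(1165) = '0000000000' + '10010001101' = 000000000010010001101 (21 bits)


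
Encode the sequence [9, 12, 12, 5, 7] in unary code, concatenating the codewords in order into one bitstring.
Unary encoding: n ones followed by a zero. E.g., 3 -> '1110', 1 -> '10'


Encode each number as n ones followed by a terminating 0:
  9 -> 1111111110 (10 bits)
  12 -> 1111111111110 (13 bits)
  12 -> 1111111111110 (13 bits)
  5 -> 111110 (6 bits)
  7 -> 11111110 (8 bits)
Total length = 10 + 13 + 13 + 6 + 8 = 50 bits.

Unary([9, 12, 12, 5, 7]) = 11111111101111111111110111111111111011111011111110 (50 bits)


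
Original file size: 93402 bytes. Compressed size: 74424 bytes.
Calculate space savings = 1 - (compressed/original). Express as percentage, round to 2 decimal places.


ratio = compressed/original = 74424/93402 = 0.796814
savings = 1 - ratio = 1 - 0.796814 = 0.203186
as a percentage: 0.203186 * 100 = 20.32%

Space savings = 1 - 74424/93402 = 20.32%


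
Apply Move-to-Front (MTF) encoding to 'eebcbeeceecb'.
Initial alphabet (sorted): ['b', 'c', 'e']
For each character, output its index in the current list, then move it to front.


MTF encoding:
'e': index 2 in ['b', 'c', 'e'] -> ['e', 'b', 'c']
'e': index 0 in ['e', 'b', 'c'] -> ['e', 'b', 'c']
'b': index 1 in ['e', 'b', 'c'] -> ['b', 'e', 'c']
'c': index 2 in ['b', 'e', 'c'] -> ['c', 'b', 'e']
'b': index 1 in ['c', 'b', 'e'] -> ['b', 'c', 'e']
'e': index 2 in ['b', 'c', 'e'] -> ['e', 'b', 'c']
'e': index 0 in ['e', 'b', 'c'] -> ['e', 'b', 'c']
'c': index 2 in ['e', 'b', 'c'] -> ['c', 'e', 'b']
'e': index 1 in ['c', 'e', 'b'] -> ['e', 'c', 'b']
'e': index 0 in ['e', 'c', 'b'] -> ['e', 'c', 'b']
'c': index 1 in ['e', 'c', 'b'] -> ['c', 'e', 'b']
'b': index 2 in ['c', 'e', 'b'] -> ['b', 'c', 'e']


Output: [2, 0, 1, 2, 1, 2, 0, 2, 1, 0, 1, 2]


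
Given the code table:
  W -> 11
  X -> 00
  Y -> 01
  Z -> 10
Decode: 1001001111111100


Decoding:
10 -> Z
01 -> Y
00 -> X
11 -> W
11 -> W
11 -> W
11 -> W
00 -> X


Result: ZYXWWWWX


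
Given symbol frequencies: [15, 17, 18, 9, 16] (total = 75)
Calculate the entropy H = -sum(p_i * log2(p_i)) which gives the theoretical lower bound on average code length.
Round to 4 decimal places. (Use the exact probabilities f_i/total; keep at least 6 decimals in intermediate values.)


Per-symbol terms -p_i * log2(p_i) with p_i = f_i/75:
  p = 15/75 = 0.200000: log2(p) = -2.321928, -p*log2(p) = 0.464386
  p = 17/75 = 0.226667: log2(p) = -2.141356, -p*log2(p) = 0.485374
  p = 18/75 = 0.240000: log2(p) = -2.058894, -p*log2(p) = 0.494134
  p = 9/75 = 0.120000: log2(p) = -3.058894, -p*log2(p) = 0.367067
  p = 16/75 = 0.213333: log2(p) = -2.228819, -p*log2(p) = 0.475481
H = 0.464386 + 0.485374 + 0.494134 + 0.367067 + 0.475481 = 2.286442

H = 2.2864 bits/symbol


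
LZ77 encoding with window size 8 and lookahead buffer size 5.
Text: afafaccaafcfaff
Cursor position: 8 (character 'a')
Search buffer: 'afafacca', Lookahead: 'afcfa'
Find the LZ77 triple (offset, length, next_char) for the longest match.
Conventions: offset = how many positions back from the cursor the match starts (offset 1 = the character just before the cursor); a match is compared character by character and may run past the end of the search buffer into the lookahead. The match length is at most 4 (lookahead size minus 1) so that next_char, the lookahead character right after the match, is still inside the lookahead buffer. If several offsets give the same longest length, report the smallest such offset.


Try each offset into the search buffer:
  offset=1 (pos 7, char 'a'): match length 1
  offset=2 (pos 6, char 'c'): match length 0
  offset=3 (pos 5, char 'c'): match length 0
  offset=4 (pos 4, char 'a'): match length 1
  offset=5 (pos 3, char 'f'): match length 0
  offset=6 (pos 2, char 'a'): match length 2
  offset=7 (pos 1, char 'f'): match length 0
  offset=8 (pos 0, char 'a'): match length 2
Longest match has length 2, found at offsets 6, 8; take the smallest, offset 6.
next_char = character at position 8 + 2 = 10 -> 'c'

Best match: offset=6, length=2 (matching 'af' starting at position 2)
LZ77 triple: (6, 2, 'c')


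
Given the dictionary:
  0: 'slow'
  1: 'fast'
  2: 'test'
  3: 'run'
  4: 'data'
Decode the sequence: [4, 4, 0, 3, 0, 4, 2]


Look up each index in the dictionary:
  4 -> 'data'
  4 -> 'data'
  0 -> 'slow'
  3 -> 'run'
  0 -> 'slow'
  4 -> 'data'
  2 -> 'test'

Decoded: "data data slow run slow data test"


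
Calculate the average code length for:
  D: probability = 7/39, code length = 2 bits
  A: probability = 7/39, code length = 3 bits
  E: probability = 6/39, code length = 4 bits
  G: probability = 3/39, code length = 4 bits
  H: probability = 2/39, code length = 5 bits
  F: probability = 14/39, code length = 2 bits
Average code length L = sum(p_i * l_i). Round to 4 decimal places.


Weighted contributions p_i * l_i:
  D: (7/39) * 2 = 14/39
  A: (7/39) * 3 = 21/39
  E: (6/39) * 4 = 24/39
  G: (3/39) * 4 = 12/39
  H: (2/39) * 5 = 10/39
  F: (14/39) * 2 = 28/39
Sum = (14 + 21 + 24 + 12 + 10 + 28)/39 = 109/39

L = 109/39 = 2.7949 bits/symbol


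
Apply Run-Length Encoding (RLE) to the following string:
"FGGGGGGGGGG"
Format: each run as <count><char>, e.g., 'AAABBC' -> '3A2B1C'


Scanning runs left to right:
  i=0: run of 'F' x 1 -> '1F'
  i=1: run of 'G' x 10 -> '10G'

RLE = 1F10G


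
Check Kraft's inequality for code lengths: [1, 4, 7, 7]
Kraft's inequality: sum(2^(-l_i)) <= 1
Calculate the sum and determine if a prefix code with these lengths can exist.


Sum = 2^(-1) + 2^(-4) + 2^(-7) + 2^(-7)
    = 0.5 + 0.0625 + 0.0078125 + 0.0078125
    = 74/128 = 0.578125
Since 0.578125 <= 1, Kraft's inequality IS satisfied.
A prefix code with these lengths CAN exist.

Kraft sum = 0.578125. Satisfied.


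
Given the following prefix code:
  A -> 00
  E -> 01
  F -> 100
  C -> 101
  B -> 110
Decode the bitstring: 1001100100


Decoding step by step:
Bits 100 -> F
Bits 110 -> B
Bits 01 -> E
Bits 00 -> A


Decoded message: FBEA


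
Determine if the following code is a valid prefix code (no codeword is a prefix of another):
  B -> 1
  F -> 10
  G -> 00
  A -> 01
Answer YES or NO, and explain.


Checking each pair (does one codeword prefix another?):
  B='1' vs F='10': prefix -- VIOLATION

NO -- this is NOT a valid prefix code. B (1) is a prefix of F (10).


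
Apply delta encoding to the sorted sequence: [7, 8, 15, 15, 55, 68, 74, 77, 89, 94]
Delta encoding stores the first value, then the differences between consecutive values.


First value: 7
Deltas:
  8 - 7 = 1
  15 - 8 = 7
  15 - 15 = 0
  55 - 15 = 40
  68 - 55 = 13
  74 - 68 = 6
  77 - 74 = 3
  89 - 77 = 12
  94 - 89 = 5


Delta encoded: [7, 1, 7, 0, 40, 13, 6, 3, 12, 5]


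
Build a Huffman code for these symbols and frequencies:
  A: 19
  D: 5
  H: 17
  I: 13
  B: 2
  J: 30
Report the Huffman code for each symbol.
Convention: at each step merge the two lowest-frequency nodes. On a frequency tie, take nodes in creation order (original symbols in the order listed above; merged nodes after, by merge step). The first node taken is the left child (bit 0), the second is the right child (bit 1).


Huffman tree construction:
Step 1: Merge B(2) + D(5) = 7
Step 2: Merge (B+D)(7) + I(13) = 20
Step 3: Merge H(17) + A(19) = 36
Step 4: Merge ((B+D)+I)(20) + J(30) = 50
Step 5: Merge (H+A)(36) + (((B+D)+I)+J)(50) = 86
Read each symbol's code off the tree from the root (left child = 0, right child = 1).

Codes:
  A: 01 (length 2)
  D: 1001 (length 4)
  H: 00 (length 2)
  I: 101 (length 3)
  B: 1000 (length 4)
  J: 11 (length 2)
Average code length: 199/86 = 2.3140 bits/symbol


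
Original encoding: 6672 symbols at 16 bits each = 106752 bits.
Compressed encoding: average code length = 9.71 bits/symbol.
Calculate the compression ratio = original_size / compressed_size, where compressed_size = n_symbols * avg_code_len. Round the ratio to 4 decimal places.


original_size = n_symbols * orig_bits = 6672 * 16 = 106752 bits
compressed_size = n_symbols * avg_code_len = 6672 * 9.71 = 64785.12 bits
ratio = original_size / compressed_size = 106752 / 64785.12 = 1.6478

Compression ratio = 1.6478


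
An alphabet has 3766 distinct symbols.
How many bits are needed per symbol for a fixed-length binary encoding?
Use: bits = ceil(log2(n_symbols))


log2(3766) = 11.8788
Bracket: 2^11 = 2048 < 3766 <= 2^12 = 4096
So ceil(log2(3766)) = 12

bits = ceil(log2(3766)) = ceil(11.8788) = 12 bits


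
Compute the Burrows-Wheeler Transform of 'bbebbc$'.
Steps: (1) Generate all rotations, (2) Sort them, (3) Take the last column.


Rotations (sorted):
  0: $bbebbc -> last char: c
  1: bbc$bbe -> last char: e
  2: bbebbc$ -> last char: $
  3: bc$bbeb -> last char: b
  4: bebbc$b -> last char: b
  5: c$bbebb -> last char: b
  6: ebbc$bb -> last char: b


BWT = ce$bbbb


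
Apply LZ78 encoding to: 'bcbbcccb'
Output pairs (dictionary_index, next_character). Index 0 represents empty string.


LZ78 encoding steps:
Dictionary: {0: ''}
Step 1: w='' (idx 0), next='b' -> output (0, 'b'), add 'b' as idx 1
Step 2: w='' (idx 0), next='c' -> output (0, 'c'), add 'c' as idx 2
Step 3: w='b' (idx 1), next='b' -> output (1, 'b'), add 'bb' as idx 3
Step 4: w='c' (idx 2), next='c' -> output (2, 'c'), add 'cc' as idx 4
Step 5: w='c' (idx 2), next='b' -> output (2, 'b'), add 'cb' as idx 5


Encoded: [(0, 'b'), (0, 'c'), (1, 'b'), (2, 'c'), (2, 'b')]


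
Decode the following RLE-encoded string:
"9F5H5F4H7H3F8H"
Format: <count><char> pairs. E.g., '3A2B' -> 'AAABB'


Expanding each <count><char> pair:
  9F -> 'FFFFFFFFF'
  5H -> 'HHHHH'
  5F -> 'FFFFF'
  4H -> 'HHHH'
  7H -> 'HHHHHHH'
  3F -> 'FFF'
  8H -> 'HHHHHHHH'

Decoded = FFFFFFFFFHHHHHFFFFFHHHHHHHHHHHFFFHHHHHHHH


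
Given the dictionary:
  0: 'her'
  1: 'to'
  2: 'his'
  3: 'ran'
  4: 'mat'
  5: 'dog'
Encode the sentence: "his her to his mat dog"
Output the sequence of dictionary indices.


Look up each word in the dictionary:
  'his' -> 2
  'her' -> 0
  'to' -> 1
  'his' -> 2
  'mat' -> 4
  'dog' -> 5

Encoded: [2, 0, 1, 2, 4, 5]


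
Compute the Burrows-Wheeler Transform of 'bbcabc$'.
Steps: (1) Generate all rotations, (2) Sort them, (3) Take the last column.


Rotations (sorted):
  0: $bbcabc -> last char: c
  1: abc$bbc -> last char: c
  2: bbcabc$ -> last char: $
  3: bc$bbca -> last char: a
  4: bcabc$b -> last char: b
  5: c$bbcab -> last char: b
  6: cabc$bb -> last char: b


BWT = cc$abbb


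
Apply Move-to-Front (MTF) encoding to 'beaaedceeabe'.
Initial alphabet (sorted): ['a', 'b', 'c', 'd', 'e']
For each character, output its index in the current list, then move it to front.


MTF encoding:
'b': index 1 in ['a', 'b', 'c', 'd', 'e'] -> ['b', 'a', 'c', 'd', 'e']
'e': index 4 in ['b', 'a', 'c', 'd', 'e'] -> ['e', 'b', 'a', 'c', 'd']
'a': index 2 in ['e', 'b', 'a', 'c', 'd'] -> ['a', 'e', 'b', 'c', 'd']
'a': index 0 in ['a', 'e', 'b', 'c', 'd'] -> ['a', 'e', 'b', 'c', 'd']
'e': index 1 in ['a', 'e', 'b', 'c', 'd'] -> ['e', 'a', 'b', 'c', 'd']
'd': index 4 in ['e', 'a', 'b', 'c', 'd'] -> ['d', 'e', 'a', 'b', 'c']
'c': index 4 in ['d', 'e', 'a', 'b', 'c'] -> ['c', 'd', 'e', 'a', 'b']
'e': index 2 in ['c', 'd', 'e', 'a', 'b'] -> ['e', 'c', 'd', 'a', 'b']
'e': index 0 in ['e', 'c', 'd', 'a', 'b'] -> ['e', 'c', 'd', 'a', 'b']
'a': index 3 in ['e', 'c', 'd', 'a', 'b'] -> ['a', 'e', 'c', 'd', 'b']
'b': index 4 in ['a', 'e', 'c', 'd', 'b'] -> ['b', 'a', 'e', 'c', 'd']
'e': index 2 in ['b', 'a', 'e', 'c', 'd'] -> ['e', 'b', 'a', 'c', 'd']


Output: [1, 4, 2, 0, 1, 4, 4, 2, 0, 3, 4, 2]


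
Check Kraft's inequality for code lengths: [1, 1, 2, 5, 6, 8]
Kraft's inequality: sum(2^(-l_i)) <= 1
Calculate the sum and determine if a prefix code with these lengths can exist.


Sum = 2^(-1) + 2^(-1) + 2^(-2) + 2^(-5) + 2^(-6) + 2^(-8)
    = 0.5 + 0.5 + 0.25 + 0.03125 + 0.015625 + 0.00390625
    = 333/256 = 1.30078125
Since 1.30078125 > 1, Kraft's inequality is NOT satisfied.
A prefix code with these lengths CANNOT exist.

Kraft sum = 1.30078125. Not satisfied.


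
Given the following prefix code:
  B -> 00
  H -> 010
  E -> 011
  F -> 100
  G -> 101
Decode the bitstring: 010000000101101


Decoding step by step:
Bits 010 -> H
Bits 00 -> B
Bits 00 -> B
Bits 00 -> B
Bits 101 -> G
Bits 101 -> G


Decoded message: HBBBGG


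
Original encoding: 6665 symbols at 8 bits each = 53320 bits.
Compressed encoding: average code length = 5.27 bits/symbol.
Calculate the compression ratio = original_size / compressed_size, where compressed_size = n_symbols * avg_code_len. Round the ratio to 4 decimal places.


original_size = n_symbols * orig_bits = 6665 * 8 = 53320 bits
compressed_size = n_symbols * avg_code_len = 6665 * 5.27 = 35124.55 bits
ratio = original_size / compressed_size = 53320 / 35124.55 = 1.518

Compression ratio = 1.518


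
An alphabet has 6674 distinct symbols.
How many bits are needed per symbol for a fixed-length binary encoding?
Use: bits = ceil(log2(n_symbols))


log2(6674) = 12.7043
Bracket: 2^12 = 4096 < 6674 <= 2^13 = 8192
So ceil(log2(6674)) = 13

bits = ceil(log2(6674)) = ceil(12.7043) = 13 bits


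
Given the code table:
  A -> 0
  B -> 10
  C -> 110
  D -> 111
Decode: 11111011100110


Decoding:
111 -> D
110 -> C
111 -> D
0 -> A
0 -> A
110 -> C


Result: DCDAAC


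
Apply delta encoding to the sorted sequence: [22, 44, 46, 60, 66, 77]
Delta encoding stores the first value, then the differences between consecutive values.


First value: 22
Deltas:
  44 - 22 = 22
  46 - 44 = 2
  60 - 46 = 14
  66 - 60 = 6
  77 - 66 = 11


Delta encoded: [22, 22, 2, 14, 6, 11]


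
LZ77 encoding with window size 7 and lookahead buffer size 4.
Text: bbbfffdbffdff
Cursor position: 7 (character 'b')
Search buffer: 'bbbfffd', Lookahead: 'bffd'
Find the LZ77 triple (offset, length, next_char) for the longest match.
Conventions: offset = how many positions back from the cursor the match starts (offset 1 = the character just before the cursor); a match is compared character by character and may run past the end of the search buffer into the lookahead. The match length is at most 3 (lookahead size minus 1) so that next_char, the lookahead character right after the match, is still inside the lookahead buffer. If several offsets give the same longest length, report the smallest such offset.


Try each offset into the search buffer:
  offset=1 (pos 6, char 'd'): match length 0
  offset=2 (pos 5, char 'f'): match length 0
  offset=3 (pos 4, char 'f'): match length 0
  offset=4 (pos 3, char 'f'): match length 0
  offset=5 (pos 2, char 'b'): match length 3
  offset=6 (pos 1, char 'b'): match length 1
  offset=7 (pos 0, char 'b'): match length 1
Longest match has length 3 at offset 5.
next_char = character at position 7 + 3 = 10 -> 'd'

Best match: offset=5, length=3 (matching 'bff' starting at position 2)
LZ77 triple: (5, 3, 'd')


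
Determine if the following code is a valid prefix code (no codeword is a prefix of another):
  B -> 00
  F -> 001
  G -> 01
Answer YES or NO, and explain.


Checking each pair (does one codeword prefix another?):
  B='00' vs F='001': prefix -- VIOLATION

NO -- this is NOT a valid prefix code. B (00) is a prefix of F (001).


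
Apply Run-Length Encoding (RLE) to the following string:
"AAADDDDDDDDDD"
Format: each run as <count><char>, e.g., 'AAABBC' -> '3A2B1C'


Scanning runs left to right:
  i=0: run of 'A' x 3 -> '3A'
  i=3: run of 'D' x 10 -> '10D'

RLE = 3A10D


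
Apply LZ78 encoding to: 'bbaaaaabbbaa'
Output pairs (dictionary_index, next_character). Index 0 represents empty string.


LZ78 encoding steps:
Dictionary: {0: ''}
Step 1: w='' (idx 0), next='b' -> output (0, 'b'), add 'b' as idx 1
Step 2: w='b' (idx 1), next='a' -> output (1, 'a'), add 'ba' as idx 2
Step 3: w='' (idx 0), next='a' -> output (0, 'a'), add 'a' as idx 3
Step 4: w='a' (idx 3), next='a' -> output (3, 'a'), add 'aa' as idx 4
Step 5: w='a' (idx 3), next='b' -> output (3, 'b'), add 'ab' as idx 5
Step 6: w='b' (idx 1), next='b' -> output (1, 'b'), add 'bb' as idx 6
Step 7: w='aa' (idx 4), end of input -> output (4, '')


Encoded: [(0, 'b'), (1, 'a'), (0, 'a'), (3, 'a'), (3, 'b'), (1, 'b'), (4, '')]


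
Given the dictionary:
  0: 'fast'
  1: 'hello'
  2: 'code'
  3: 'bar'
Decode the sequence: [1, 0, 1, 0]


Look up each index in the dictionary:
  1 -> 'hello'
  0 -> 'fast'
  1 -> 'hello'
  0 -> 'fast'

Decoded: "hello fast hello fast"


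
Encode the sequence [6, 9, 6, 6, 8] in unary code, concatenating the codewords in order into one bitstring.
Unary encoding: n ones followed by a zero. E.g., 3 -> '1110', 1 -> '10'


Encode each number as n ones followed by a terminating 0:
  6 -> 1111110 (7 bits)
  9 -> 1111111110 (10 bits)
  6 -> 1111110 (7 bits)
  6 -> 1111110 (7 bits)
  8 -> 111111110 (9 bits)
Total length = 7 + 10 + 7 + 7 + 9 = 40 bits.

Unary([6, 9, 6, 6, 8]) = 1111110111111111011111101111110111111110 (40 bits)


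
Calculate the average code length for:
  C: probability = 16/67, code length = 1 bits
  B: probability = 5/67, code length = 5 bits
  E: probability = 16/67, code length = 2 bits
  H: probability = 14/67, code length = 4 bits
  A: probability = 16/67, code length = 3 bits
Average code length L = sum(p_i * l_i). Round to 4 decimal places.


Weighted contributions p_i * l_i:
  C: (16/67) * 1 = 16/67
  B: (5/67) * 5 = 25/67
  E: (16/67) * 2 = 32/67
  H: (14/67) * 4 = 56/67
  A: (16/67) * 3 = 48/67
Sum = (16 + 25 + 32 + 56 + 48)/67 = 177/67

L = 177/67 = 2.6418 bits/symbol


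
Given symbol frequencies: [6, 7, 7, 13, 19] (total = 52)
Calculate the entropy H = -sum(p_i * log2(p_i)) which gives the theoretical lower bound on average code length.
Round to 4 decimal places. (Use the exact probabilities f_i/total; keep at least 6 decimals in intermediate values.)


Per-symbol terms -p_i * log2(p_i) with p_i = f_i/52:
  p = 6/52 = 0.115385: log2(p) = -3.115477, -p*log2(p) = 0.359478
  p = 7/52 = 0.134615: log2(p) = -2.893085, -p*log2(p) = 0.389454
  p = 7/52 = 0.134615: log2(p) = -2.893085, -p*log2(p) = 0.389454
  p = 13/52 = 0.250000: log2(p) = -2.000000, -p*log2(p) = 0.500000
  p = 19/52 = 0.365385: log2(p) = -1.452512, -p*log2(p) = 0.530726
H = 0.359478 + 0.389454 + 0.389454 + 0.500000 + 0.530726 = 2.169112

H = 2.1691 bits/symbol


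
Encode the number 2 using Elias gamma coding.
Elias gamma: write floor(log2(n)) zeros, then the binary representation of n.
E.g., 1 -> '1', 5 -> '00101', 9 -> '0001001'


num_bits = floor(log2(2)) + 1 = 2
leading_zeros = num_bits - 1 = 1
binary(2) = 10

Elias gamma(2) = '0' + '10' = 010 (3 bits)


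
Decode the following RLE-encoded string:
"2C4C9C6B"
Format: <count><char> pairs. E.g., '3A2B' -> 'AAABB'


Expanding each <count><char> pair:
  2C -> 'CC'
  4C -> 'CCCC'
  9C -> 'CCCCCCCCC'
  6B -> 'BBBBBB'

Decoded = CCCCCCCCCCCCCCCBBBBBB


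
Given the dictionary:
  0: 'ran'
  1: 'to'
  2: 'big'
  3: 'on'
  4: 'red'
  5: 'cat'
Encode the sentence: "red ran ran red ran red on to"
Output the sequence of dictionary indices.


Look up each word in the dictionary:
  'red' -> 4
  'ran' -> 0
  'ran' -> 0
  'red' -> 4
  'ran' -> 0
  'red' -> 4
  'on' -> 3
  'to' -> 1

Encoded: [4, 0, 0, 4, 0, 4, 3, 1]


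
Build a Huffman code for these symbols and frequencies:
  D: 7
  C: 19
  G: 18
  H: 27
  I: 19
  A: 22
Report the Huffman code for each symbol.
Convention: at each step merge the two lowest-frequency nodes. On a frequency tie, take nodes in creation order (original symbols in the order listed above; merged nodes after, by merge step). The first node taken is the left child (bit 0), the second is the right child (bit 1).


Huffman tree construction:
Step 1: Merge D(7) + G(18) = 25
Step 2: Merge C(19) + I(19) = 38
Step 3: Merge A(22) + (D+G)(25) = 47
Step 4: Merge H(27) + (C+I)(38) = 65
Step 5: Merge (A+(D+G))(47) + (H+(C+I))(65) = 112
Read each symbol's code off the tree from the root (left child = 0, right child = 1).

Codes:
  D: 010 (length 3)
  C: 110 (length 3)
  G: 011 (length 3)
  H: 10 (length 2)
  I: 111 (length 3)
  A: 00 (length 2)
Average code length: 287/112 = 2.5625 bits/symbol


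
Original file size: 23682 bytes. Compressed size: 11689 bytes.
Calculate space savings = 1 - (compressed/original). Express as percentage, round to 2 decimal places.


ratio = compressed/original = 11689/23682 = 0.493582
savings = 1 - ratio = 1 - 0.493582 = 0.506418
as a percentage: 0.506418 * 100 = 50.64%

Space savings = 1 - 11689/23682 = 50.64%


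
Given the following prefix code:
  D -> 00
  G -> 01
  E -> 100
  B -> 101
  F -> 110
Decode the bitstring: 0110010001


Decoding step by step:
Bits 01 -> G
Bits 100 -> E
Bits 100 -> E
Bits 01 -> G


Decoded message: GEEG


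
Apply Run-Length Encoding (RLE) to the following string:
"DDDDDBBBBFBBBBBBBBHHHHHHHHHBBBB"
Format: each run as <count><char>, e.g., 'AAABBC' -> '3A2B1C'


Scanning runs left to right:
  i=0: run of 'D' x 5 -> '5D'
  i=5: run of 'B' x 4 -> '4B'
  i=9: run of 'F' x 1 -> '1F'
  i=10: run of 'B' x 8 -> '8B'
  i=18: run of 'H' x 9 -> '9H'
  i=27: run of 'B' x 4 -> '4B'

RLE = 5D4B1F8B9H4B


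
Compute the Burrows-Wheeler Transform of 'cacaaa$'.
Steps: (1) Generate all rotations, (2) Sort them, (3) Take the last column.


Rotations (sorted):
  0: $cacaaa -> last char: a
  1: a$cacaa -> last char: a
  2: aa$caca -> last char: a
  3: aaa$cac -> last char: c
  4: acaaa$c -> last char: c
  5: caaa$ca -> last char: a
  6: cacaaa$ -> last char: $


BWT = aaacca$


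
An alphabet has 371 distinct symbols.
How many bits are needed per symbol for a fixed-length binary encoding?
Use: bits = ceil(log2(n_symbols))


log2(371) = 8.5353
Bracket: 2^8 = 256 < 371 <= 2^9 = 512
So ceil(log2(371)) = 9

bits = ceil(log2(371)) = ceil(8.5353) = 9 bits


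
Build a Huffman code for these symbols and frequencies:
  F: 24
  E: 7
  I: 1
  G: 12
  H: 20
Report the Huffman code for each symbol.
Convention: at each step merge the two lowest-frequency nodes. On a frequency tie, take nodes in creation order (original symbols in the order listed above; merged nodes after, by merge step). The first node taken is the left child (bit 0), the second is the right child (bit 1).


Huffman tree construction:
Step 1: Merge I(1) + E(7) = 8
Step 2: Merge (I+E)(8) + G(12) = 20
Step 3: Merge H(20) + ((I+E)+G)(20) = 40
Step 4: Merge F(24) + (H+((I+E)+G))(40) = 64
Read each symbol's code off the tree from the root (left child = 0, right child = 1).

Codes:
  F: 0 (length 1)
  E: 1101 (length 4)
  I: 1100 (length 4)
  G: 111 (length 3)
  H: 10 (length 2)
Average code length: 132/64 = 2.0625 bits/symbol


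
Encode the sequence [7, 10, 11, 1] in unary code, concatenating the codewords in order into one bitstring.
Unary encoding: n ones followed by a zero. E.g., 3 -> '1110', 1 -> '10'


Encode each number as n ones followed by a terminating 0:
  7 -> 11111110 (8 bits)
  10 -> 11111111110 (11 bits)
  11 -> 111111111110 (12 bits)
  1 -> 10 (2 bits)
Total length = 8 + 11 + 12 + 2 = 33 bits.

Unary([7, 10, 11, 1]) = 111111101111111111011111111111010 (33 bits)


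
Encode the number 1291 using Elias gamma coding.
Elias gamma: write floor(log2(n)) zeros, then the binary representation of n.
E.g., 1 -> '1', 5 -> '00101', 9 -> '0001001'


num_bits = floor(log2(1291)) + 1 = 11
leading_zeros = num_bits - 1 = 10
binary(1291) = 10100001011

Elias gamma(1291) = '0000000000' + '10100001011' = 000000000010100001011 (21 bits)


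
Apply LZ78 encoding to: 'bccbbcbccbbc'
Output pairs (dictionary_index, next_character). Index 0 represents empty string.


LZ78 encoding steps:
Dictionary: {0: ''}
Step 1: w='' (idx 0), next='b' -> output (0, 'b'), add 'b' as idx 1
Step 2: w='' (idx 0), next='c' -> output (0, 'c'), add 'c' as idx 2
Step 3: w='c' (idx 2), next='b' -> output (2, 'b'), add 'cb' as idx 3
Step 4: w='b' (idx 1), next='c' -> output (1, 'c'), add 'bc' as idx 4
Step 5: w='bc' (idx 4), next='c' -> output (4, 'c'), add 'bcc' as idx 5
Step 6: w='b' (idx 1), next='b' -> output (1, 'b'), add 'bb' as idx 6
Step 7: w='c' (idx 2), end of input -> output (2, '')


Encoded: [(0, 'b'), (0, 'c'), (2, 'b'), (1, 'c'), (4, 'c'), (1, 'b'), (2, '')]


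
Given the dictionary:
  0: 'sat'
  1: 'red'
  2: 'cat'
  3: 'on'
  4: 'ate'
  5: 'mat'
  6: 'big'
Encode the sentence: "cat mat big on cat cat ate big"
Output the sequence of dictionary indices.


Look up each word in the dictionary:
  'cat' -> 2
  'mat' -> 5
  'big' -> 6
  'on' -> 3
  'cat' -> 2
  'cat' -> 2
  'ate' -> 4
  'big' -> 6

Encoded: [2, 5, 6, 3, 2, 2, 4, 6]


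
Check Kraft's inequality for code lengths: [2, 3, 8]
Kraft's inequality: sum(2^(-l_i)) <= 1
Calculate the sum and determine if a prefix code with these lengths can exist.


Sum = 2^(-2) + 2^(-3) + 2^(-8)
    = 0.25 + 0.125 + 0.00390625
    = 97/256 = 0.37890625
Since 0.37890625 <= 1, Kraft's inequality IS satisfied.
A prefix code with these lengths CAN exist.

Kraft sum = 0.37890625. Satisfied.


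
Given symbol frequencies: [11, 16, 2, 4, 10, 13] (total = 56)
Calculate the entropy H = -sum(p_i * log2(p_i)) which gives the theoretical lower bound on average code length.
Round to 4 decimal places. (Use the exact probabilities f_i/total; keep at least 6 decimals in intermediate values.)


Per-symbol terms -p_i * log2(p_i) with p_i = f_i/56:
  p = 11/56 = 0.196429: log2(p) = -2.347923, -p*log2(p) = 0.461199
  p = 16/56 = 0.285714: log2(p) = -1.807355, -p*log2(p) = 0.516387
  p = 2/56 = 0.035714: log2(p) = -4.807355, -p*log2(p) = 0.171691
  p = 4/56 = 0.071429: log2(p) = -3.807355, -p*log2(p) = 0.271954
  p = 10/56 = 0.178571: log2(p) = -2.485427, -p*log2(p) = 0.443826
  p = 13/56 = 0.232143: log2(p) = -2.106915, -p*log2(p) = 0.489105
H = 0.461199 + 0.516387 + 0.171691 + 0.271954 + 0.443826 + 0.489105 = 2.354162

H = 2.3542 bits/symbol


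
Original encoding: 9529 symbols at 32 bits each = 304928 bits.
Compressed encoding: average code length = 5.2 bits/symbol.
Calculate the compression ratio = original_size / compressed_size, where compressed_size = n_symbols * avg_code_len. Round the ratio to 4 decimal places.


original_size = n_symbols * orig_bits = 9529 * 32 = 304928 bits
compressed_size = n_symbols * avg_code_len = 9529 * 5.2 = 49550.8 bits
ratio = original_size / compressed_size = 304928 / 49550.8 = 6.1538

Compression ratio = 6.1538


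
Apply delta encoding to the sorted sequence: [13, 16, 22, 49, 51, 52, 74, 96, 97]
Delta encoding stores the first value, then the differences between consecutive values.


First value: 13
Deltas:
  16 - 13 = 3
  22 - 16 = 6
  49 - 22 = 27
  51 - 49 = 2
  52 - 51 = 1
  74 - 52 = 22
  96 - 74 = 22
  97 - 96 = 1


Delta encoded: [13, 3, 6, 27, 2, 1, 22, 22, 1]


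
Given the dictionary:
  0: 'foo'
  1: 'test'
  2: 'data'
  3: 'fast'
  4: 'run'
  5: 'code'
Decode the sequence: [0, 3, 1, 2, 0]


Look up each index in the dictionary:
  0 -> 'foo'
  3 -> 'fast'
  1 -> 'test'
  2 -> 'data'
  0 -> 'foo'

Decoded: "foo fast test data foo"


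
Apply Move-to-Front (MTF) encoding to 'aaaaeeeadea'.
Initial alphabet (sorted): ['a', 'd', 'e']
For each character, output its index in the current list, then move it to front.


MTF encoding:
'a': index 0 in ['a', 'd', 'e'] -> ['a', 'd', 'e']
'a': index 0 in ['a', 'd', 'e'] -> ['a', 'd', 'e']
'a': index 0 in ['a', 'd', 'e'] -> ['a', 'd', 'e']
'a': index 0 in ['a', 'd', 'e'] -> ['a', 'd', 'e']
'e': index 2 in ['a', 'd', 'e'] -> ['e', 'a', 'd']
'e': index 0 in ['e', 'a', 'd'] -> ['e', 'a', 'd']
'e': index 0 in ['e', 'a', 'd'] -> ['e', 'a', 'd']
'a': index 1 in ['e', 'a', 'd'] -> ['a', 'e', 'd']
'd': index 2 in ['a', 'e', 'd'] -> ['d', 'a', 'e']
'e': index 2 in ['d', 'a', 'e'] -> ['e', 'd', 'a']
'a': index 2 in ['e', 'd', 'a'] -> ['a', 'e', 'd']


Output: [0, 0, 0, 0, 2, 0, 0, 1, 2, 2, 2]


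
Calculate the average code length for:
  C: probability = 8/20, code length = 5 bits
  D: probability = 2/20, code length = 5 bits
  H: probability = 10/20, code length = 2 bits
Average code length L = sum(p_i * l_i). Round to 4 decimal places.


Weighted contributions p_i * l_i:
  C: (8/20) * 5 = 40/20
  D: (2/20) * 5 = 10/20
  H: (10/20) * 2 = 20/20
Sum = (40 + 10 + 20)/20 = 70/20

L = 70/20 = 3.5000 bits/symbol


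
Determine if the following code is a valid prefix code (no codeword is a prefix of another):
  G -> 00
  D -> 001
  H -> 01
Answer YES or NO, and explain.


Checking each pair (does one codeword prefix another?):
  G='00' vs D='001': prefix -- VIOLATION

NO -- this is NOT a valid prefix code. G (00) is a prefix of D (001).


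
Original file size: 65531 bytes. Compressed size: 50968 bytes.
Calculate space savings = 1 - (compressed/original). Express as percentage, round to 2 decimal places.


ratio = compressed/original = 50968/65531 = 0.777769
savings = 1 - ratio = 1 - 0.777769 = 0.222231
as a percentage: 0.222231 * 100 = 22.22%

Space savings = 1 - 50968/65531 = 22.22%


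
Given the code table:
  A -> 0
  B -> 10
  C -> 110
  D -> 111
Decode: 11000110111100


Decoding:
110 -> C
0 -> A
0 -> A
110 -> C
111 -> D
10 -> B
0 -> A


Result: CAACDBA


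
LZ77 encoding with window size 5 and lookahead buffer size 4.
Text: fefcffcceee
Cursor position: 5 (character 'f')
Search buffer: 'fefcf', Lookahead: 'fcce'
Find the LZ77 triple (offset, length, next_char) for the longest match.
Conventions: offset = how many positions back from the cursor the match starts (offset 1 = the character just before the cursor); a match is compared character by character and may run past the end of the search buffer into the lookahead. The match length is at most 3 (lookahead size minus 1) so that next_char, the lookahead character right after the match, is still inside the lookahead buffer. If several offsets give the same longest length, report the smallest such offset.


Try each offset into the search buffer:
  offset=1 (pos 4, char 'f'): match length 1
  offset=2 (pos 3, char 'c'): match length 0
  offset=3 (pos 2, char 'f'): match length 2
  offset=4 (pos 1, char 'e'): match length 0
  offset=5 (pos 0, char 'f'): match length 1
Longest match has length 2 at offset 3.
next_char = character at position 5 + 2 = 7 -> 'c'

Best match: offset=3, length=2 (matching 'fc' starting at position 2)
LZ77 triple: (3, 2, 'c')


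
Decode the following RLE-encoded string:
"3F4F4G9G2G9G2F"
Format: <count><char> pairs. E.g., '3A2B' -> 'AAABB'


Expanding each <count><char> pair:
  3F -> 'FFF'
  4F -> 'FFFF'
  4G -> 'GGGG'
  9G -> 'GGGGGGGGG'
  2G -> 'GG'
  9G -> 'GGGGGGGGG'
  2F -> 'FF'

Decoded = FFFFFFFGGGGGGGGGGGGGGGGGGGGGGGGFF


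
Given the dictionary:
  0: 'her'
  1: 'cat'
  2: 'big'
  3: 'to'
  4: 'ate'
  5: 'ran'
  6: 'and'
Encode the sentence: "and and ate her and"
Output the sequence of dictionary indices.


Look up each word in the dictionary:
  'and' -> 6
  'and' -> 6
  'ate' -> 4
  'her' -> 0
  'and' -> 6

Encoded: [6, 6, 4, 0, 6]


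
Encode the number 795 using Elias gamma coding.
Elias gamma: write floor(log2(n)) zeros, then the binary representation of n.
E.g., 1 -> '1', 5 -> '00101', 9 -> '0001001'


num_bits = floor(log2(795)) + 1 = 10
leading_zeros = num_bits - 1 = 9
binary(795) = 1100011011

Elias gamma(795) = '000000000' + '1100011011' = 0000000001100011011 (19 bits)


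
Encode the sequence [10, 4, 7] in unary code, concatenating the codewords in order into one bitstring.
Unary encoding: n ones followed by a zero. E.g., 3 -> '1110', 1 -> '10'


Encode each number as n ones followed by a terminating 0:
  10 -> 11111111110 (11 bits)
  4 -> 11110 (5 bits)
  7 -> 11111110 (8 bits)
Total length = 11 + 5 + 8 = 24 bits.

Unary([10, 4, 7]) = 111111111101111011111110 (24 bits)


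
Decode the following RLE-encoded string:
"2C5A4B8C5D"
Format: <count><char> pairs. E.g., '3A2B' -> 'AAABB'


Expanding each <count><char> pair:
  2C -> 'CC'
  5A -> 'AAAAA'
  4B -> 'BBBB'
  8C -> 'CCCCCCCC'
  5D -> 'DDDDD'

Decoded = CCAAAAABBBBCCCCCCCCDDDDD


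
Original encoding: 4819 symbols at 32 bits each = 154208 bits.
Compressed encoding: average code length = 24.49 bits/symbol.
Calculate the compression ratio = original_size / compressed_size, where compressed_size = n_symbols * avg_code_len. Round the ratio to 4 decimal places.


original_size = n_symbols * orig_bits = 4819 * 32 = 154208 bits
compressed_size = n_symbols * avg_code_len = 4819 * 24.49 = 118017.31 bits
ratio = original_size / compressed_size = 154208 / 118017.31 = 1.3067

Compression ratio = 1.3067


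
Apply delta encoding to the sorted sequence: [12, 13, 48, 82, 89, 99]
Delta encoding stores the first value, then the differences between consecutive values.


First value: 12
Deltas:
  13 - 12 = 1
  48 - 13 = 35
  82 - 48 = 34
  89 - 82 = 7
  99 - 89 = 10


Delta encoded: [12, 1, 35, 34, 7, 10]


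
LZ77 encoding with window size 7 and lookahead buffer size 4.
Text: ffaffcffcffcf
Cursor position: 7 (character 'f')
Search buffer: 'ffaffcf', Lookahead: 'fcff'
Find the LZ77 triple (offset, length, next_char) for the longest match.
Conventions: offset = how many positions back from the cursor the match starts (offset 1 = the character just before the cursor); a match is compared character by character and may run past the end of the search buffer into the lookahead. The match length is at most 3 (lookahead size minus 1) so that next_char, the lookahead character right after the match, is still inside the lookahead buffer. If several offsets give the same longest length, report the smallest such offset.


Try each offset into the search buffer:
  offset=1 (pos 6, char 'f'): match length 1
  offset=2 (pos 5, char 'c'): match length 0
  offset=3 (pos 4, char 'f'): match length 3
  offset=4 (pos 3, char 'f'): match length 1
  offset=5 (pos 2, char 'a'): match length 0
  offset=6 (pos 1, char 'f'): match length 1
  offset=7 (pos 0, char 'f'): match length 1
Longest match has length 3 at offset 3.
next_char = character at position 7 + 3 = 10 -> 'f'

Best match: offset=3, length=3 (matching 'fcf' starting at position 4)
LZ77 triple: (3, 3, 'f')
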